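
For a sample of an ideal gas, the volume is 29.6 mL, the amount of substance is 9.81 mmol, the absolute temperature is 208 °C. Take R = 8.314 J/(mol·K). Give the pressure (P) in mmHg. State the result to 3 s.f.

From the ideal-gas law: P = nRT/V.
V = 29.6 mL = 2.960×10^-5 m³; n = 9.81 mmol = 0.009810 mol; T = 208 °C = 481.1 K; R = 8.314 J/(mol·K).
P = 1.326×10^6 Pa
1.326×10^6 Pa × (1 mmHg / 133.3 Pa) = 9944 mmHg

9940 mmHg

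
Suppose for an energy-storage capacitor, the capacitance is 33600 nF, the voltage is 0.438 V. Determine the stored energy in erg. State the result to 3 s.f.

32.2 erg

E is given directly by: E = ½CV².
C = 33600 nF = 3.360×10^-5 F; V = 0.438 V.
E = 3.223×10^-6 J
3.223×10^-6 J × (1 erg / 1.000×10^-7 J) = 32.23 erg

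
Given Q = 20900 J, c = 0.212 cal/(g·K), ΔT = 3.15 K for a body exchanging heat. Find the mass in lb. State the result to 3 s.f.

16.5 lb

Rearranging Q = m·c·ΔT for m: m = Q/(c·ΔT).
Q = 20900 J; c = 0.212 cal/(g·K) = 887.0 J/(kg·K); ΔT = 3.15 K.
m = 7.480 kg
7.480 kg × (1 lb / 0.4536 kg) = 16.49 lb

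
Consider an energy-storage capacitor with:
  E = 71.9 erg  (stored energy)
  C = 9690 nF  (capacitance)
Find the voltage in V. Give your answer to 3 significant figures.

Rearranging: V = √(2E/C).
E = 71.9 erg = 7.190×10^-6 J; C = 9690 nF = 9.690×10^-6 F.
V = 1.218 V

1.22 V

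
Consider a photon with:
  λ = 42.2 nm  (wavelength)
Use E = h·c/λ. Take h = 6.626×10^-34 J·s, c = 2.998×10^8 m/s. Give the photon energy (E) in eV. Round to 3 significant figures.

29.4 eV

Directly: E = hc/λ.
λ = 42.2 nm = 4.220×10^-8 m; h = 6.626×10^-34 J·s; c = 2.998×10^8 m/s.
E = 4.707×10^-18 J
4.707×10^-18 J × (1 eV / 1.602×10^-19 J) = 29.38 eV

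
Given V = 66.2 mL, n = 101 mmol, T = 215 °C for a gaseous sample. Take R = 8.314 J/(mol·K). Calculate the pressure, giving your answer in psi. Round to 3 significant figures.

Directly: P = nRT/V.
V = 66.2 mL = 6.620×10^-5 m³; n = 101 mmol = 0.1010 mol; T = 215 °C = 488.1 K; R = 8.314 J/(mol·K).
P = 6.192×10^6 Pa
6.192×10^6 Pa × (1 psi / 6895 Pa) = 898.1 psi

898 psi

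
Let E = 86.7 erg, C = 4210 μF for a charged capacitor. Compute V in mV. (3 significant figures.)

64.2 mV

Rearranging: V = √(2E/C).
E = 86.7 erg = 8.670×10^-6 J; C = 4210 μF = 0.004210 F.
V = 0.06418 V
0.06418 V × (1 mV / 0.001000 V) = 64.18 mV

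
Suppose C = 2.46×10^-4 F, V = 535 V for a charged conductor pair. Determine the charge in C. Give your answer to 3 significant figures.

Rearranging: Q = CV.
C = 2.46×10^-4 F; V = 535 V.
Q = 0.1316 C

0.132 C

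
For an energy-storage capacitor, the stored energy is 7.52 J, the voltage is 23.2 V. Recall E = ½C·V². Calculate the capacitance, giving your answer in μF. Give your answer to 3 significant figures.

27900 μF

Rearranging: C = 2E/V².
E = 7.52 J; V = 23.2 V.
C = 0.02794 F
0.02794 F × (1 μF / 1.000×10^-6 F) = 27943 μF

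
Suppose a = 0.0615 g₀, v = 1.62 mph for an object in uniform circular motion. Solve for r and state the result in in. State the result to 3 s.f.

Solving a = v²/r for r: r = v²/a.
a = 0.0615 g₀ = 0.6031 m/s²; v = 1.62 mph = 0.7242 m/s.
r = 0.8696 m
0.8696 m × (1 in / 0.02540 m) = 34.24 in

34.2 in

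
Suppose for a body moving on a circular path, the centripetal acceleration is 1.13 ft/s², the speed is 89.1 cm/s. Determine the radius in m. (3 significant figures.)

Rearranging a = v²/r for r: r = v²/a.
a = 1.13 ft/s² = 0.3444 m/s²; v = 89.1 cm/s = 0.8910 m/s.
r = 2.305 m

2.30 m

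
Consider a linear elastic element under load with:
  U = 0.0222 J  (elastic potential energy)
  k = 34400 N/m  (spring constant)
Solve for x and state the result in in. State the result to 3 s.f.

Solving U = ½k·x² for x: x = √(2U/k).
U = 0.0222 J; k = 34400 N/m.
x = 0.001136 m
0.001136 m × (1 in / 0.02540 m) = 0.04473 in

0.0447 in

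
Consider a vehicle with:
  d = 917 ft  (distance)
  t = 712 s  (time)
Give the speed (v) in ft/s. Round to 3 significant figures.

Directly: v = d/t.
d = 917 ft = 279.5 m; t = 712 s.
v = 0.3926 m/s
0.3926 m/s × (1 ft/s / 0.3048 m/s) = 1.288 ft/s

1.29 ft/s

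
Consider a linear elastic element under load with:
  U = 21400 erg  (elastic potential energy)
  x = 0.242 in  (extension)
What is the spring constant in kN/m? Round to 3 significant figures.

0.113 kN/m

Rearranging: k = 2U/x².
U = 21400 erg = 0.002140 J; x = 0.242 in = 0.006147 m.
k = 113.3 N/m
113.3 N/m × (1 kN/m / 1000 N/m) = 0.1133 kN/m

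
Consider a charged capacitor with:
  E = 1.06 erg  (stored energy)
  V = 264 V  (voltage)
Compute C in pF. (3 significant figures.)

Rearranging E = ½C·V² for C: C = 2E/V².
E = 1.06 erg = 1.060×10^-7 J; V = 264 V.
C = 3.042×10^-12 F
3.042×10^-12 F × (1 pF / 1.000×10^-12 F) = 3.042 pF

3.04 pF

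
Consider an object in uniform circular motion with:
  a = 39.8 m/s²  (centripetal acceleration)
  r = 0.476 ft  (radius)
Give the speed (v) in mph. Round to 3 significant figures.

Rearranging a = v²/r for v: v = √(a·r).
a = 39.8 m/s²; r = 0.476 ft = 0.1451 m.
v = 2.403 m/s
2.403 m/s × (1 mph / 0.4470 m/s) = 5.375 mph

5.38 mph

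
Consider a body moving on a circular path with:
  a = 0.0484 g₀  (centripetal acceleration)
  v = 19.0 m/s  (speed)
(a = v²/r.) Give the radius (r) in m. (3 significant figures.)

Rearranging a = v²/r for r: r = v²/a.
a = 0.0484 g₀ = 0.4746 m/s²; v = 19.0 m/s.
r = 760.6 m

761 m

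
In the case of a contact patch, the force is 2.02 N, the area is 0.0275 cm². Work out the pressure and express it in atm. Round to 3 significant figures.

7.25 atm

P is given directly by: P = F/A.
F = 2.02 N; A = 0.0275 cm² = 2.750×10^-6 m².
P = 7.345×10^5 Pa  (the unit combination reduces to kg/(m·s²) = Pa)
7.345×10^5 Pa × (1 atm / 1.013×10^5 Pa) = 7.249 atm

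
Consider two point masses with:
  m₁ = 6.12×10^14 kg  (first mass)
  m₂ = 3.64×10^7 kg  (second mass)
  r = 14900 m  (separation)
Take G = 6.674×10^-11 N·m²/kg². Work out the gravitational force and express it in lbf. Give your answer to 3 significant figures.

1510 lbf

From Newton's law of gravitation: F = Gm₁m₂/r².
m₁ = 6.12×10^14 kg; m₂ = 3.64×10^7 kg; r = 14900 m; G = 6.674×10^-11 N·m²/kg².
F = 6697 N
6697 N × (1 lbf / 4.448 N) = 1505 lbf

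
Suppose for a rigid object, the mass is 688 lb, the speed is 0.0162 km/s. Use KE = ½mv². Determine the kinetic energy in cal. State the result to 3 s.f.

9790 cal

KE is given directly by: KE = ½mv².
m = 688 lb = 312.1 kg; v = 0.0162 km/s = 16.20 m/s.
KE = 40950 J
40950 J × (1 cal / 4.184 J) = 9787 cal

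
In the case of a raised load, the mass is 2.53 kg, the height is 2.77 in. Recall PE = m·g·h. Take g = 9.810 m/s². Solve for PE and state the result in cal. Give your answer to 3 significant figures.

0.417 cal

Directly: PE = mgh.
m = 2.53 kg; h = 2.77 in = 0.07036 m; g = 9.810 m/s².
PE = 1.746 J
1.746 J × (1 cal / 4.184 J) = 0.4174 cal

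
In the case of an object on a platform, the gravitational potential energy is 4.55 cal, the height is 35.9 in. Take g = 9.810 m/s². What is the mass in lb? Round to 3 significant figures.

4.69 lb

Rearranging PE = m·g·h for m: m = PE/(g·h).
PE = 4.55 cal = 19.04 J; h = 35.9 in = 0.9119 m; g = 9.810 m/s².
m = 2.128 kg
2.128 kg × (1 lb / 0.4536 kg) = 4.692 lb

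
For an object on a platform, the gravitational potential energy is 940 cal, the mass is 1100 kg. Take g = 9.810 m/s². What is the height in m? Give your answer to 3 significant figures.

Rearranging: h = PE/(m·g).
PE = 940 cal = 3933 J; m = 1100 kg; g = 9.810 m/s².
h = 0.3645 m

0.364 m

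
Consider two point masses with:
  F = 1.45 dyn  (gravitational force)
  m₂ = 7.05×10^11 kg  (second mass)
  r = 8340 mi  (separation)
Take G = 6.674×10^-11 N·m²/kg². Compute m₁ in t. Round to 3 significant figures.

55500 t

Solving F = G·m₁·m₂/r² for m₁: m₁ = F·r²/(G·m₂).
F = 1.45 dyn = 1.450×10^-5 N; m₂ = 7.05×10^11 kg; r = 8340 mi = 1.342×10^7 m; G = 6.674×10^-11 N·m²/kg².
m₁ = 5.552×10^7 kg
5.552×10^7 kg × (1 t / 1000 kg) = 55517 t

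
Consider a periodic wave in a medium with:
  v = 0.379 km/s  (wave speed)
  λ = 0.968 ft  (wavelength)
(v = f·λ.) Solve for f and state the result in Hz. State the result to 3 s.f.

Solving v = f·λ for f: f = v/λ.
v = 0.379 km/s = 379.0 m/s; λ = 0.968 ft = 0.2950 m.
f = 1285 Hz

1280 Hz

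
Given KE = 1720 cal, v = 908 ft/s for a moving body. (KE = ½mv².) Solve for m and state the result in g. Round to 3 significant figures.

188 g

Solving KE = ½mv² for m: m = 2·KE/v².
KE = 1720 cal = 7196 J; v = 908 ft/s = 276.8 m/s.
m = 0.1879 kg
0.1879 kg × (1 g / 0.001000 kg) = 187.9 g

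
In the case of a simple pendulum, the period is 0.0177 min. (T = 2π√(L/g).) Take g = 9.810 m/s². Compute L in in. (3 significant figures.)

Rearranging: L = g·(T/2π)².
T = 0.0177 min = 1.062 s; g = 9.810 m/s².
L = 0.2803 m
0.2803 m × (1 in / 0.02540 m) = 11.03 in

11.0 in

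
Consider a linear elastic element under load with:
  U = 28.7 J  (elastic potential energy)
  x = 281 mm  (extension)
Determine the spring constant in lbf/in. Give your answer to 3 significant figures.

4.15 lbf/in

Rearranging U = ½k·x² for k: k = 2U/x².
U = 28.7 J; x = 281 mm = 0.2810 m.
k = 726.9 N/m
726.9 N/m × (1 lbf/in / 175.1 N/m) = 4.151 lbf/in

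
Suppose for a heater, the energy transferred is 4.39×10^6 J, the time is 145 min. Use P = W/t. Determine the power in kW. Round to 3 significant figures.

0.505 kW

P is given directly by: P = W/t.
W = 4.39×10^6 J; t = 145 min = 8700 s.
P = 504.6 W  (the unit combination reduces to kg·m²/s³ = W)
504.6 W × (1 kW / 1000 W) = 0.5046 kW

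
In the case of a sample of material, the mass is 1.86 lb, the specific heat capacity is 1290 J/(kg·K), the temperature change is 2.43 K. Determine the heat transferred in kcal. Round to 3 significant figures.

Q is given directly by: Q = mcΔT.
m = 1.86 lb = 0.8437 kg; c = 1290 J/(kg·K); ΔT = 2.43 K.
Q = 2645 J
2645 J × (1 kcal / 4184 J) = 0.6321 kcal

0.632 kcal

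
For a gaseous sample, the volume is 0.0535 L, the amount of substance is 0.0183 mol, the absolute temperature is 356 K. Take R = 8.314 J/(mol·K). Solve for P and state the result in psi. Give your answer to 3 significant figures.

From the ideal-gas law: P = nRT/V.
V = 0.0535 L = 5.350×10^-5 m³; n = 0.0183 mol; T = 356 K; R = 8.314 J/(mol·K).
P = 1.012×10^6 Pa  (the unit combination reduces to kg/(m·s²) = Pa)
1.012×10^6 Pa × (1 psi / 6895 Pa) = 146.8 psi

147 psi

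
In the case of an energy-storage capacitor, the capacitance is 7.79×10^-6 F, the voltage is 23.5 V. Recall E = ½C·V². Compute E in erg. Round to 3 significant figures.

Directly: E = ½CV².
C = 7.79×10^-6 F; V = 23.5 V.
E = 0.002151 J
0.002151 J × (1 erg / 1.000×10^-7 J) = 21510 erg

21500 erg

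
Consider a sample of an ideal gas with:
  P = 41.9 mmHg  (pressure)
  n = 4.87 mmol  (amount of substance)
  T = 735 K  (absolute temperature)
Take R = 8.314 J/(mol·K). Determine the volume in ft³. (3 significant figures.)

Solving PV = nRT for V: V = nRT/P.
P = 41.9 mmHg = 5586 Pa; n = 4.87 mmol = 0.004870 mol; T = 735 K; R = 8.314 J/(mol·K).
V = 0.005327 m³
0.005327 m³ × (1 ft³ / 0.02832 m³) = 0.1881 ft³

0.188 ft³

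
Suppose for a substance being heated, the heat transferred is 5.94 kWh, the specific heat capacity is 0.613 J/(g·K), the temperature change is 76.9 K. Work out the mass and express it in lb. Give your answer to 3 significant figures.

Rearranging: m = Q/(c·ΔT).
Q = 5.94 kWh = 2.138×10^7 J; c = 0.613 J/(g·K) = 613.0 J/(kg·K); ΔT = 76.9 K.
m = 453.6 kg
453.6 kg × (1 lb / 0.4536 kg) = 1000 lb

1000 lb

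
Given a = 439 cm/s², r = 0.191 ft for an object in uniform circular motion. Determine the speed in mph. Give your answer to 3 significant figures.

1.13 mph

Rearranging a = v²/r for v: v = √(a·r).
a = 439 cm/s² = 4.390 m/s²; r = 0.191 ft = 0.05822 m.
v = 0.5055 m/s
0.5055 m/s × (1 mph / 0.4470 m/s) = 1.131 mph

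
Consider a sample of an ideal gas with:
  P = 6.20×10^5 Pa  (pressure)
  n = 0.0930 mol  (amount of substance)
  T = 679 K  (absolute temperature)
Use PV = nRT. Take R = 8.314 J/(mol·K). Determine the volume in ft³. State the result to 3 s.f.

From the ideal-gas law: V = nRT/P.
P = 6.20×10^5 Pa; n = 0.0930 mol; T = 679 K; R = 8.314 J/(mol·K).
V = 8.468×10^-4 m³
8.468×10^-4 m³ × (1 ft³ / 0.02832 m³) = 0.02990 ft³

0.0299 ft³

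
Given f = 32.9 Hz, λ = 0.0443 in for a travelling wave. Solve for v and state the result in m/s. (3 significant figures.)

Directly: v = fλ.
f = 32.9 Hz; λ = 0.0443 in = 0.001125 m.
v = 0.03702 m/s

0.0370 m/s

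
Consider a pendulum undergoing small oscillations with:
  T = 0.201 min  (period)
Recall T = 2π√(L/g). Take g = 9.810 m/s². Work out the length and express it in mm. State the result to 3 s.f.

Rearranging: L = g·(T/2π)².
T = 0.201 min = 12.06 s; g = 9.810 m/s².
L = 36.14 m
36.14 m × (1 mm / 0.001000 m) = 36141 mm

36100 mm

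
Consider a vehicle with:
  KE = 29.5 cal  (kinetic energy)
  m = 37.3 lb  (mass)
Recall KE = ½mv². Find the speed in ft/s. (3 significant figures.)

12.5 ft/s

Rearranging: v = √(2·KE/m).
KE = 29.5 cal = 123.4 J; m = 37.3 lb = 16.92 kg.
v = 3.820 m/s
3.820 m/s × (1 ft/s / 0.3048 m/s) = 12.53 ft/s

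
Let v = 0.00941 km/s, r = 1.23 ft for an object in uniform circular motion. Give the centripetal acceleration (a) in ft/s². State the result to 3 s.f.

775 ft/s²

Directly: a = v²/r.
v = 0.00941 km/s = 9.410 m/s; r = 1.23 ft = 0.3749 m.
a = 236.2 m/s²
236.2 m/s² × (1 ft/s² / 0.3048 m/s²) = 774.9 ft/s²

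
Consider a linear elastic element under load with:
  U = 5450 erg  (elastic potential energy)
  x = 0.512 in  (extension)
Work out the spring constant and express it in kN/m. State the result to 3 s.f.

0.00644 kN/m

Rearranging U = ½k·x² for k: k = 2U/x².
U = 5450 erg = 5.450×10^-4 J; x = 0.512 in = 0.01300 m.
k = 6.445 N/m
6.445 N/m × (1 kN/m / 1000 N/m) = 0.006445 kN/m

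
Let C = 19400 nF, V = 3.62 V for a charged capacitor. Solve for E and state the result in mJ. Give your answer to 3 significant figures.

0.127 mJ

Directly: E = ½CV².
C = 19400 nF = 1.940×10^-5 F; V = 3.62 V.
E = 1.271×10^-4 J  (the unit combination reduces to kg·m²/s² = J)
1.271×10^-4 J × (1 mJ / 0.001000 J) = 0.1271 mJ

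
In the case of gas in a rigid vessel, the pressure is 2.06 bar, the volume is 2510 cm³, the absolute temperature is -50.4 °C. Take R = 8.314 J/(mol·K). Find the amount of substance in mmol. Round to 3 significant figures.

279 mmol

From the ideal-gas law: n = PV/(RT).
P = 2.06 bar = 2.060×10^5 Pa; V = 2510 cm³ = 0.002510 m³; T = -50.4 °C = 222.7 K; R = 8.314 J/(mol·K).
n = 0.2792 mol
0.2792 mol × (1 mmol / 0.001000 mol) = 279.2 mmol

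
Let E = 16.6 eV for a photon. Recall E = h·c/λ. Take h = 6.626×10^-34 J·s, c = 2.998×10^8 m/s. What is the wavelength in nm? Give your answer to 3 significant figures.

Solving E = h·c/λ for λ: λ = hc/E.
E = 16.6 eV = 2.660×10^-18 J; h = 6.626×10^-34 J·s; c = 2.998×10^8 m/s.
λ = 7.469×10^-8 m
7.469×10^-8 m × (1 nm / 1.000×10^-9 m) = 74.69 nm

74.7 nm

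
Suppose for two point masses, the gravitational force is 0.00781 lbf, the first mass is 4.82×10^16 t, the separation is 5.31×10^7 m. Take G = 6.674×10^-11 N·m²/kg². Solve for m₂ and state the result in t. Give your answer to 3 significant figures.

From Newton's law of gravitation: m₂ = F·r²/(G·m₁).
F = 0.00781 lbf = 0.03474 N; m₁ = 4.82×10^16 t = 4.820×10^19 kg; r = 5.31×10^7 m; G = 6.674×10^-11 N·m²/kg².
m₂ = 30450 kg
30450 kg × (1 t / 1000 kg) = 30.45 t

30.5 t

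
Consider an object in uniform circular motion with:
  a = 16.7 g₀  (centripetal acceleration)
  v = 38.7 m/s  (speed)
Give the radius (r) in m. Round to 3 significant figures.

9.15 m

Solving a = v²/r for r: r = v²/a.
a = 16.7 g₀ = 163.8 m/s²; v = 38.7 m/s.
r = 9.145 m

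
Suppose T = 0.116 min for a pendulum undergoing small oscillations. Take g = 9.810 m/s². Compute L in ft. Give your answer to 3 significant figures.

Rearranging T = 2π√(L/g) for L: L = g·(T/2π)².
T = 0.116 min = 6.960 s; g = 9.810 m/s².
L = 12.04 m
12.04 m × (1 ft / 0.3048 m) = 39.49 ft

39.5 ft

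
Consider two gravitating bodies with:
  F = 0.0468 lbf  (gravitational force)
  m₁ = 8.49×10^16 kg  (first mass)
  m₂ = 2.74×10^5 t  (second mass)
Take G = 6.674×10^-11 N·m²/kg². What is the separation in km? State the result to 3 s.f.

86400 km

Rearranging: r = √(G·m₁m₂/F).
F = 0.0468 lbf = 0.2082 N; m₁ = 8.49×10^16 kg; m₂ = 2.74×10^5 t = 2.740×10^8 kg; G = 6.674×10^-11 N·m²/kg².
r = 8.636×10^7 m
8.636×10^7 m × (1 km / 1000 m) = 86359 km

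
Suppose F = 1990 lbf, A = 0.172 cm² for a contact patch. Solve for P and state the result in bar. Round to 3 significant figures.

Directly: P = F/A.
F = 1990 lbf = 8852 N; A = 0.172 cm² = 1.720×10^-5 m².
P = 5.146×10^8 Pa  (the unit combination reduces to kg/(m·s²) = Pa)
5.146×10^8 Pa × (1 bar / 1.000×10^5 Pa) = 5146 bar

5150 bar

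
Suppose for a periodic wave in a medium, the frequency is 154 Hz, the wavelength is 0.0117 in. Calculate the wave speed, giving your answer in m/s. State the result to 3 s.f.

0.0458 m/s

v is given directly by: v = fλ.
f = 154 Hz; λ = 0.0117 in = 2.972×10^-4 m.
v = 0.04577 m/s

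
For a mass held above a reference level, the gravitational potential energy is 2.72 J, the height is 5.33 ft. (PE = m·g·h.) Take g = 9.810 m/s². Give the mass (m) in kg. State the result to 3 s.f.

Solving PE = m·g·h for m: m = PE/(g·h).
PE = 2.72 J; h = 5.33 ft = 1.625 m; g = 9.810 m/s².
m = 0.1707 kg

0.171 kg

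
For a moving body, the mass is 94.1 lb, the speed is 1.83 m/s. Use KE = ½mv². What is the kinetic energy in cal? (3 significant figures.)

17.1 cal

KE is given directly by: KE = ½mv².
m = 94.1 lb = 42.68 kg; v = 1.83 m/s.
KE = 71.47 J
71.47 J × (1 cal / 4.184 J) = 17.08 cal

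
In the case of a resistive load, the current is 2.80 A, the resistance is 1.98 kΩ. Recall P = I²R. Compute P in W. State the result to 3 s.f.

Directly: P = I²R.
I = 2.80 A; R = 1.98 kΩ = 1980 Ω.
P = 15523 W

15500 W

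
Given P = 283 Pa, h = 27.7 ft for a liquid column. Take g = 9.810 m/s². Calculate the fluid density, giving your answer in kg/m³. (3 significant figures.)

3.42 kg/m³

Solving P = ρ·g·h for ρ: ρ = P/(g·h).
P = 283 Pa; h = 27.7 ft = 8.443 m; g = 9.810 m/s².
ρ = 3.417 kg/m³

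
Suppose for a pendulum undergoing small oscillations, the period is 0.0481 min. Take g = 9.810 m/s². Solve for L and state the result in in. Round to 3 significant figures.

Rearranging: L = g·(T/2π)².
T = 0.0481 min = 2.886 s; g = 9.810 m/s².
L = 2.070 m
2.070 m × (1 in / 0.02540 m) = 81.48 in

81.5 in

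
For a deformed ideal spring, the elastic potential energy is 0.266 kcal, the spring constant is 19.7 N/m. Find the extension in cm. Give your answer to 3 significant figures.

Rearranging: x = √(2U/k).
U = 0.266 kcal = 1113 J; k = 19.7 N/m.
x = 10.63 m
10.63 m × (1 cm / 0.01000 m) = 1063 cm

1060 cm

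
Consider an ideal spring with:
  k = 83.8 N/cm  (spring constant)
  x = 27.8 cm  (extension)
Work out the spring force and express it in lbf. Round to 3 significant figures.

From Hooke's law: F = kx.
k = 83.8 N/cm = 8380 N/m; x = 27.8 cm = 0.2780 m.
F = 2330 N  (the unit combination reduces to kg·m/s² = N)
2330 N × (1 lbf / 4.448 N) = 523.7 lbf

524 lbf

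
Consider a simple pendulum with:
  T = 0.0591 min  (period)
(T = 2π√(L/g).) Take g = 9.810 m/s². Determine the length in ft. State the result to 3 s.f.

Solving T = 2π√(L/g) for L: L = g·(T/2π)².
T = 0.0591 min = 3.546 s; g = 9.810 m/s².
L = 3.125 m
3.125 m × (1 ft / 0.3048 m) = 10.25 ft

10.3 ft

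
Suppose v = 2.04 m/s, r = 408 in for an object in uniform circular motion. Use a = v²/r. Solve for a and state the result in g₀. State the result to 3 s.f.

Directly: a = v²/r.
v = 2.04 m/s; r = 408 in = 10.36 m.
a = 0.4016 m/s²
0.4016 m/s² × (1 g₀ / 9.807 m/s²) = 0.04095 g₀

0.0409 g₀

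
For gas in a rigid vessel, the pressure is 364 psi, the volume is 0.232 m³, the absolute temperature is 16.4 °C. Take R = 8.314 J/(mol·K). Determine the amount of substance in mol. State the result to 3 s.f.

242 mol

Solving PV = nRT for n: n = PV/(RT).
P = 364 psi = 2.510×10^6 Pa; V = 0.232 m³; T = 16.4 °C = 289.5 K; R = 8.314 J/(mol·K).
n = 241.9 mol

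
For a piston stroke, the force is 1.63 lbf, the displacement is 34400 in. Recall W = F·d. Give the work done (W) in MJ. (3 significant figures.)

W is given directly by: W = F·d.
F = 1.63 lbf = 7.251 N; d = 34400 in = 873.8 m.
W = 6335 J
6335 J × (1 MJ / 1.000×10^6 J) = 0.006335 MJ

0.00634 MJ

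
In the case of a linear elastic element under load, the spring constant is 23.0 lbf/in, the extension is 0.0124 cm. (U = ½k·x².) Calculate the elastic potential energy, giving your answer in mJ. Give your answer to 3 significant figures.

0.0310 mJ

Directly: U = ½kx².
k = 23.0 lbf/in = 4028 N/m; x = 0.0124 cm = 1.240×10^-4 m.
U = 3.097×10^-5 J  (the unit combination reduces to kg·m²/s² = J)
3.097×10^-5 J × (1 mJ / 0.001000 J) = 0.03097 mJ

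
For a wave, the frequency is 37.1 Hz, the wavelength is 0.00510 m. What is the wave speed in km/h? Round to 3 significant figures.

0.681 km/h

v is given directly by: v = fλ.
f = 37.1 Hz; λ = 0.00510 m.
v = 0.1892 m/s
0.1892 m/s × (1 km/h / 0.2778 m/s) = 0.6812 km/h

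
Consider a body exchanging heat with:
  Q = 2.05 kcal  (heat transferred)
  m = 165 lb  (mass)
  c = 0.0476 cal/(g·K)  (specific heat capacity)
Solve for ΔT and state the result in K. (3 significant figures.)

Rearranging Q = m·c·ΔT for ΔT: ΔT = Q/(m·c).
Q = 2.05 kcal = 8577 J; m = 165 lb = 74.84 kg; c = 0.0476 cal/(g·K) = 199.2 J/(kg·K).
ΔT = 0.5754 K

0.575 K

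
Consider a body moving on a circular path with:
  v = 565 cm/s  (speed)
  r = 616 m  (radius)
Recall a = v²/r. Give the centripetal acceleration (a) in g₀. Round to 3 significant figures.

a is given directly by: a = v²/r.
v = 565 cm/s = 5.650 m/s; r = 616 m.
a = 0.05182 m/s²
0.05182 m/s² × (1 g₀ / 9.807 m/s²) = 0.005284 g₀

0.00528 g₀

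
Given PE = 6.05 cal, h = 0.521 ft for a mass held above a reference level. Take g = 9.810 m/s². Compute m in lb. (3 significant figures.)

35.8 lb

Solving PE = m·g·h for m: m = PE/(g·h).
PE = 6.05 cal = 25.31 J; h = 0.521 ft = 0.1588 m; g = 9.810 m/s².
m = 16.25 kg
16.25 kg × (1 lb / 0.4536 kg) = 35.82 lb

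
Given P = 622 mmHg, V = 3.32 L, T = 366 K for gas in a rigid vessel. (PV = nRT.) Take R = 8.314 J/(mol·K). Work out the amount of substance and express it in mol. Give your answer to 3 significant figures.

From the ideal-gas law: n = PV/(RT).
P = 622 mmHg = 82926 Pa; V = 3.32 L = 0.003320 m³; T = 366 K; R = 8.314 J/(mol·K).
n = 0.09048 mol

0.0905 mol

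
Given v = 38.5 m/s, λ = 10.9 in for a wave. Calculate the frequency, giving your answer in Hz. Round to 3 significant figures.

139 Hz

Solving v = f·λ for f: f = v/λ.
v = 38.5 m/s; λ = 10.9 in = 0.2769 m.
f = 139.1 Hz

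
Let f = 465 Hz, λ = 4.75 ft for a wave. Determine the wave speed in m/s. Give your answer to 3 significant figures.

673 m/s

v is given directly by: v = fλ.
f = 465 Hz; λ = 4.75 ft = 1.448 m.
v = 673.2 m/s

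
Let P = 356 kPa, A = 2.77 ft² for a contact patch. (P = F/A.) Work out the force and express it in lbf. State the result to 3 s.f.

Rearranging P = F/A for F: F = P·A.
P = 356 kPa = 3.560×10^5 Pa; A = 2.77 ft² = 0.2573 m².
F = 91614 N  (the unit combination reduces to kg·m/s² = N)
91614 N × (1 lbf / 4.448 N) = 20596 lbf

20600 lbf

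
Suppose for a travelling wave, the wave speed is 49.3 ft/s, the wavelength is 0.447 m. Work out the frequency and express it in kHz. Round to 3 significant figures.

0.0336 kHz

Rearranging: f = v/λ.
v = 49.3 ft/s = 15.03 m/s; λ = 0.447 m.
f = 33.62 Hz
33.62 Hz × (1 kHz / 1000 Hz) = 0.03362 kHz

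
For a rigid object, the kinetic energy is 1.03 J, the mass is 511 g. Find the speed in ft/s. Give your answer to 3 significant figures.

6.59 ft/s

Rearranging: v = √(2·KE/m).
KE = 1.03 J; m = 511 g = 0.5110 kg.
v = 2.008 m/s
2.008 m/s × (1 ft/s / 0.3048 m/s) = 6.587 ft/s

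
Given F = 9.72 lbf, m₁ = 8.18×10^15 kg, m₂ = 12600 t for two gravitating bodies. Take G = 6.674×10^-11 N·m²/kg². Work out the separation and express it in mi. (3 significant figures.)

248 mi

Rearranging: r = √(G·m₁m₂/F).
F = 9.72 lbf = 43.24 N; m₁ = 8.18×10^15 kg; m₂ = 12600 t = 1.260×10^7 kg; G = 6.674×10^-11 N·m²/kg².
r = 3.989×10^5 m
3.989×10^5 m × (1 mi / 1609 m) = 247.8 mi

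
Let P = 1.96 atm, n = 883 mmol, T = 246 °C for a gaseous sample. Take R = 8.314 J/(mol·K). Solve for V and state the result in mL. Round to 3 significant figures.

19200 mL

Solving PV = nRT for V: V = nRT/P.
P = 1.96 atm = 1.986×10^5 Pa; n = 883 mmol = 0.8830 mol; T = 246 °C = 519.1 K; R = 8.314 J/(mol·K).
V = 0.01919 m³
0.01919 m³ × (1 mL / 1.000×10^-6 m³) = 19191 mL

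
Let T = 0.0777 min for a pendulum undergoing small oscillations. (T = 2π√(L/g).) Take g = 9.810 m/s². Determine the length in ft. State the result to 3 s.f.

Rearranging: L = g·(T/2π)².
T = 0.0777 min = 4.662 s; g = 9.810 m/s².
L = 5.401 m
5.401 m × (1 ft / 0.3048 m) = 17.72 ft

17.7 ft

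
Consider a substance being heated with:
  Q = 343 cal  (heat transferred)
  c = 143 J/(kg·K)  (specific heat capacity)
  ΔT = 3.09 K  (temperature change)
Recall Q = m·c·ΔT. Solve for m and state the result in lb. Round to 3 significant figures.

Rearranging Q = m·c·ΔT for m: m = Q/(c·ΔT).
Q = 343 cal = 1435 J; c = 143 J/(kg·K); ΔT = 3.09 K.
m = 3.248 kg
3.248 kg × (1 lb / 0.4536 kg) = 7.160 lb

7.16 lb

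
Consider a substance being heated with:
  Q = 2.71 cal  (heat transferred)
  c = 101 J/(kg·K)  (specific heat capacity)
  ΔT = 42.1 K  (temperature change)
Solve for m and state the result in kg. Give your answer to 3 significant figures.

Solving Q = m·c·ΔT for m: m = Q/(c·ΔT).
Q = 2.71 cal = 11.34 J; c = 101 J/(kg·K); ΔT = 42.1 K.
m = 0.002667 kg

0.00267 kg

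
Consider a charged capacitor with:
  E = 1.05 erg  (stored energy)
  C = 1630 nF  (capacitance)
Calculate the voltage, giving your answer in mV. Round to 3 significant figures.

Rearranging: V = √(2E/C).
E = 1.05 erg = 1.050×10^-7 J; C = 1630 nF = 1.630×10^-6 F.
V = 0.3589 V  (the unit combination reduces to kg·m²/(A·s³) = V)
0.3589 V × (1 mV / 0.001000 V) = 358.9 mV

359 mV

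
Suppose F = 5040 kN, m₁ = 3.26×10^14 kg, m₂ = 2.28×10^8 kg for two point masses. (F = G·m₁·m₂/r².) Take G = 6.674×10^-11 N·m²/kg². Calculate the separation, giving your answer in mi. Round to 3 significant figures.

0.616 mi

From Newton's law of gravitation: r = √(G·m₁m₂/F).
F = 5040 kN = 5.040×10^6 N; m₁ = 3.26×10^14 kg; m₂ = 2.28×10^8 kg; G = 6.674×10^-11 N·m²/kg².
r = 992.1 m
992.1 m × (1 mi / 1609 m) = 0.6165 mi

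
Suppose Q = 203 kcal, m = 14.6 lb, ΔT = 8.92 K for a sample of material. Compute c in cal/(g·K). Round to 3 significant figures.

3.44 cal/(g·K)

Solving Q = m·c·ΔT for c: c = Q/(m·ΔT).
Q = 203 kcal = 8.494×10^5 J; m = 14.6 lb = 6.622 kg; ΔT = 8.92 K.
c = 14378 J/(kg·K)
14378 J/(kg·K) × (1 cal/(g·K) / 4184 J/(kg·K)) = 3.436 cal/(g·K)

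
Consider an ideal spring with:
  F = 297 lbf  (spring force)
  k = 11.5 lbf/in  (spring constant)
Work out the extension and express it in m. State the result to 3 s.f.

0.656 m

Rearranging: x = F/k.
F = 297 lbf = 1321 N; k = 11.5 lbf/in = 2014 N/m.
x = 0.6560 m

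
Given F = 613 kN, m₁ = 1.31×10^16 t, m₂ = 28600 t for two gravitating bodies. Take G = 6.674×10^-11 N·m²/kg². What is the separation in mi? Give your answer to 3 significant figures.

Rearranging F = G·m₁·m₂/r² for r: r = √(G·m₁m₂/F).
F = 613 kN = 6.130×10^5 N; m₁ = 1.31×10^16 t = 1.310×10^19 kg; m₂ = 28600 t = 2.860×10^7 kg; G = 6.674×10^-11 N·m²/kg².
r = 2.020×10^5 m
2.020×10^5 m × (1 mi / 1609 m) = 125.5 mi

125 mi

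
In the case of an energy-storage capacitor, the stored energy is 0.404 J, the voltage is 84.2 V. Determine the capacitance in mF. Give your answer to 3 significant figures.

0.114 mF

Rearranging: C = 2E/V².
E = 0.404 J; V = 84.2 V.
C = 1.140×10^-4 F
1.140×10^-4 F × (1 mF / 0.001000 F) = 0.1140 mF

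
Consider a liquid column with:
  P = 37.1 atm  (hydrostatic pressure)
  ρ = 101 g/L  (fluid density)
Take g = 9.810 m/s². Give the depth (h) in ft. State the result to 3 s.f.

12400 ft

Rearranging: h = P/(ρ·g).
P = 37.1 atm = 3.759×10^6 Pa; ρ = 101 g/L = 101.0 kg/m³; g = 9.810 m/s².
h = 3794 m
3794 m × (1 ft / 0.3048 m) = 12448 ft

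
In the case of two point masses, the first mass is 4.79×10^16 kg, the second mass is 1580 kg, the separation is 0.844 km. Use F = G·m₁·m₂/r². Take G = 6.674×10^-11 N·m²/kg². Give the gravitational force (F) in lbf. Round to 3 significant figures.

1590 lbf

From Newton's law of gravitation: F = Gm₁m₂/r².
m₁ = 4.79×10^16 kg; m₂ = 1580 kg; r = 0.844 km = 844.0 m; G = 6.674×10^-11 N·m²/kg².
F = 7091 N
7091 N × (1 lbf / 4.448 N) = 1594 lbf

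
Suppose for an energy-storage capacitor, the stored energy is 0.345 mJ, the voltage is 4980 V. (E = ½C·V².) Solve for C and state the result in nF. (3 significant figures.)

Solving E = ½C·V² for C: C = 2E/V².
E = 0.345 mJ = 3.450×10^-4 J; V = 4980 V.
C = 2.782×10^-11 F
2.782×10^-11 F × (1 nF / 1.000×10^-9 F) = 0.02782 nF

0.0278 nF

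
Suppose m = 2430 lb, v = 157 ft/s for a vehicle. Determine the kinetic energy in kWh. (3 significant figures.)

Directly: KE = ½mv².
m = 2430 lb = 1102 kg; v = 157 ft/s = 47.85 m/s.
KE = 1.262×10^6 J
1.262×10^6 J × (1 kWh / 3.600×10^6 J) = 0.3506 kWh

0.351 kWh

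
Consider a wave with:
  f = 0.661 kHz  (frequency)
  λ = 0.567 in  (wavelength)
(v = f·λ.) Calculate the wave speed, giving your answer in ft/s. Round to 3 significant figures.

31.2 ft/s

Directly: v = fλ.
f = 0.661 kHz = 661.0 Hz; λ = 0.567 in = 0.01440 m.
v = 9.520 m/s
9.520 m/s × (1 ft/s / 0.3048 m/s) = 31.23 ft/s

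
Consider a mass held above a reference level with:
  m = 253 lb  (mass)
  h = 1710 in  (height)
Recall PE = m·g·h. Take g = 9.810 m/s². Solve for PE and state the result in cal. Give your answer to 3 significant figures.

11700 cal

PE is given directly by: PE = mgh.
m = 253 lb = 114.8 kg; h = 1710 in = 43.43 m; g = 9.810 m/s².
PE = 48897 J
48897 J × (1 cal / 4.184 J) = 11687 cal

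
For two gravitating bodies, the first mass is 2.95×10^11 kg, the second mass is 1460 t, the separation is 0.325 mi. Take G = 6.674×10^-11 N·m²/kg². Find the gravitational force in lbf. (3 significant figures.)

23.6 lbf

From Newton's law of gravitation: F = Gm₁m₂/r².
m₁ = 2.95×10^11 kg; m₂ = 1460 t = 1.460×10^6 kg; r = 0.325 mi = 523.0 m; G = 6.674×10^-11 N·m²/kg².
F = 105.1 N  (the unit combination reduces to kg·m/s² = N)
105.1 N × (1 lbf / 4.448 N) = 23.62 lbf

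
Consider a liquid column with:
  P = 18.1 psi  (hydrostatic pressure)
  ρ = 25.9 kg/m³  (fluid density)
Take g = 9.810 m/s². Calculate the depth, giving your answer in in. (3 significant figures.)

Rearranging P = ρ·g·h for h: h = P/(ρ·g).
P = 18.1 psi = 1.248×10^5 Pa; ρ = 25.9 kg/m³; g = 9.810 m/s².
h = 491.2 m
491.2 m × (1 in / 0.02540 m) = 19337 in

19300 in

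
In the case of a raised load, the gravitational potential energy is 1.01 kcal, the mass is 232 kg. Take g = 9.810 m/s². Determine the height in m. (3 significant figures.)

1.86 m

Rearranging: h = PE/(m·g).
PE = 1.01 kcal = 4226 J; m = 232 kg; g = 9.810 m/s².
h = 1.857 m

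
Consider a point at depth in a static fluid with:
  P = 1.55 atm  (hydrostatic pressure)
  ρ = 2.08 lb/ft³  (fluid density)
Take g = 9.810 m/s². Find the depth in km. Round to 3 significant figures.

Solving P = ρ·g·h for h: h = P/(ρ·g).
P = 1.55 atm = 1.571×10^5 Pa; ρ = 2.08 lb/ft³ = 33.32 kg/m³; g = 9.810 m/s².
h = 480.5 m
480.5 m × (1 km / 1000 m) = 0.4805 km

0.481 km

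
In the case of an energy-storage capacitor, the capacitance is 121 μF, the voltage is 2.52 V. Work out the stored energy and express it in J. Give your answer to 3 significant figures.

Directly: E = ½CV².
C = 121 μF = 1.210×10^-4 F; V = 2.52 V.
E = 3.842×10^-4 J  (the unit combination reduces to kg·m²/s² = J)

3.84×10^-4 J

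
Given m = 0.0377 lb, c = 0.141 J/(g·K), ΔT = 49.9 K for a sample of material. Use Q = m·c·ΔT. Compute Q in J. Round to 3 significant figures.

Directly: Q = mcΔT.
m = 0.0377 lb = 0.01710 kg; c = 0.141 J/(g·K) = 141.0 J/(kg·K); ΔT = 49.9 K.
Q = 120.3 J

120 J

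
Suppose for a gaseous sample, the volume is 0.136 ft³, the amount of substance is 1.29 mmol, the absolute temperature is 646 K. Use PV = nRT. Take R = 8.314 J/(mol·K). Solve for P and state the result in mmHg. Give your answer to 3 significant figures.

Directly: P = nRT/V.
V = 0.136 ft³ = 0.003851 m³; n = 1.29 mmol = 0.001290 mol; T = 646 K; R = 8.314 J/(mol·K).
P = 1799 Pa  (the unit combination reduces to kg/(m·s²) = Pa)
1799 Pa × (1 mmHg / 133.3 Pa) = 13.49 mmHg

13.5 mmHg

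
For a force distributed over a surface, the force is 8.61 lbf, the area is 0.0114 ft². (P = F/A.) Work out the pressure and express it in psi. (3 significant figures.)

5.24 psi

P is given directly by: P = F/A.
F = 8.61 lbf = 38.30 N; A = 0.0114 ft² = 0.001059 m².
P = 36162 Pa
36162 Pa × (1 psi / 6895 Pa) = 5.245 psi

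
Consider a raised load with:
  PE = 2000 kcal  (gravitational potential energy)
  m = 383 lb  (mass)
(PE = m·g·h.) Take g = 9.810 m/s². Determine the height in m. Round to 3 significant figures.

4910 m

Solving PE = m·g·h for h: h = PE/(m·g).
PE = 2000 kcal = 8.368×10^6 J; m = 383 lb = 173.7 kg; g = 9.810 m/s².
h = 4910 m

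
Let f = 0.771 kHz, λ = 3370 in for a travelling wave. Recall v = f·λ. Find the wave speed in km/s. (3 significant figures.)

66.0 km/s

v is given directly by: v = fλ.
f = 0.771 kHz = 771.0 Hz; λ = 3370 in = 85.60 m.
v = 65996 m/s
65996 m/s × (1 km/s / 1000 m/s) = 66.00 km/s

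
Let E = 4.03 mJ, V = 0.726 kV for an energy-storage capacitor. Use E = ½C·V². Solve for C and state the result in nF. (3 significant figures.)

15.3 nF

Rearranging E = ½C·V² for C: C = 2E/V².
E = 4.03 mJ = 0.004030 J; V = 0.726 kV = 726.0 V.
C = 1.529×10^-8 F
1.529×10^-8 F × (1 nF / 1.000×10^-9 F) = 15.29 nF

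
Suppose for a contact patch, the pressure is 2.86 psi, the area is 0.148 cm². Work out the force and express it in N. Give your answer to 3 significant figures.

0.292 N

Rearranging: F = P·A.
P = 2.86 psi = 19719 Pa; A = 0.148 cm² = 1.480×10^-5 m².
F = 0.2918 N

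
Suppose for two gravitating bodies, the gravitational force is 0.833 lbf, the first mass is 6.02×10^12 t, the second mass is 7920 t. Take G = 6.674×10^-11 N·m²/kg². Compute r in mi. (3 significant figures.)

576 mi

From Newton's law of gravitation: r = √(G·m₁m₂/F).
F = 0.833 lbf = 3.705 N; m₁ = 6.02×10^12 t = 6.020×10^15 kg; m₂ = 7920 t = 7.920×10^6 kg; G = 6.674×10^-11 N·m²/kg².
r = 9.267×10^5 m
9.267×10^5 m × (1 mi / 1609 m) = 575.8 mi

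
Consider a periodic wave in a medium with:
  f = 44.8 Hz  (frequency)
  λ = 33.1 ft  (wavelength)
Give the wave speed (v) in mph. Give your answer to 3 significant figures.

v is given directly by: v = fλ.
f = 44.8 Hz; λ = 33.1 ft = 10.09 m.
v = 452.0 m/s
452.0 m/s × (1 mph / 0.4470 m/s) = 1011 mph

1010 mph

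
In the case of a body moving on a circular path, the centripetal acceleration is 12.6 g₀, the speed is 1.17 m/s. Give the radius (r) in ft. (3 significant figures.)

0.0363 ft

Rearranging: r = v²/a.
a = 12.6 g₀ = 123.6 m/s²; v = 1.17 m/s.
r = 0.01108 m
0.01108 m × (1 ft / 0.3048 m) = 0.03635 ft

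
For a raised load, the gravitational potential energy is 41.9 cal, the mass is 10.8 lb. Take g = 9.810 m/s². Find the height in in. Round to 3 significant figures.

Solving PE = m·g·h for h: h = PE/(m·g).
PE = 41.9 cal = 175.3 J; m = 10.8 lb = 4.899 kg; g = 9.810 m/s².
h = 3.648 m
3.648 m × (1 in / 0.02540 m) = 143.6 in

144 in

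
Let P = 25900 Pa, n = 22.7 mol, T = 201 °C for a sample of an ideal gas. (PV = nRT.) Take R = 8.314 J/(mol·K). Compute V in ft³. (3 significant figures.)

From the ideal-gas law: V = nRT/P.
P = 25900 Pa; n = 22.7 mol; T = 201 °C = 474.1 K; R = 8.314 J/(mol·K).
V = 3.455 m³
3.455 m³ × (1 ft³ / 0.02832 m³) = 122.0 ft³

122 ft³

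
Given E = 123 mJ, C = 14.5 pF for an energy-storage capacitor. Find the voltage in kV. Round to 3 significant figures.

130 kV

Solving E = ½C·V² for V: V = √(2E/C).
E = 123 mJ = 0.1230 J; C = 14.5 pF = 1.450×10^-11 F.
V = 1.303×10^5 V
1.303×10^5 V × (1 kV / 1000 V) = 130.3 kV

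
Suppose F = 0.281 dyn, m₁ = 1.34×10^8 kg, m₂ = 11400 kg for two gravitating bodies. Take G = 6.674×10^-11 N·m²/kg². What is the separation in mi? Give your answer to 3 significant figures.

From Newton's law of gravitation: r = √(G·m₁m₂/F).
F = 0.281 dyn = 2.810×10^-6 N; m₁ = 1.34×10^8 kg; m₂ = 11400 kg; G = 6.674×10^-11 N·m²/kg².
r = 6023 m
6023 m × (1 mi / 1609 m) = 3.743 mi

3.74 mi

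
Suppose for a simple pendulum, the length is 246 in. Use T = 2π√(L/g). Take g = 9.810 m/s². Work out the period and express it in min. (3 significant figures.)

T is given directly by: T = 2π√(L/g).
L = 246 in = 6.248 m; g = 9.810 m/s².
T = 5.015 s
5.015 s × (1 min / 60.00 s) = 0.08358 min

0.0836 min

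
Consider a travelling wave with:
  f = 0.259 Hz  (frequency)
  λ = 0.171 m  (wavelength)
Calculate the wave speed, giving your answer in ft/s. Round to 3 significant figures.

0.145 ft/s

v is given directly by: v = fλ.
f = 0.259 Hz; λ = 0.171 m.
v = 0.04429 m/s
0.04429 m/s × (1 ft/s / 0.3048 m/s) = 0.1453 ft/s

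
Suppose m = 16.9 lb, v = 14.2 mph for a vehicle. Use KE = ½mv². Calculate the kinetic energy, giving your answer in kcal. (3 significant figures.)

KE is given directly by: KE = ½mv².
m = 16.9 lb = 7.666 kg; v = 14.2 mph = 6.348 m/s.
KE = 154.5 J  (the unit combination reduces to kg·m²/s² = J)
154.5 J × (1 kcal / 4184 J) = 0.03691 kcal

0.0369 kcal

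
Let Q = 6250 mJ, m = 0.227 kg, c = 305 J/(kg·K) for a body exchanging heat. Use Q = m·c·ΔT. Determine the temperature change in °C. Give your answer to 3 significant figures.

0.0903 °C

Rearranging Q = m·c·ΔT for ΔT: ΔT = Q/(m·c).
Q = 6250 mJ = 6.250 J; m = 0.227 kg; c = 305 J/(kg·K).
ΔT = 0.09027 K
Since 1 °C = 1 K, 0.09027 °C.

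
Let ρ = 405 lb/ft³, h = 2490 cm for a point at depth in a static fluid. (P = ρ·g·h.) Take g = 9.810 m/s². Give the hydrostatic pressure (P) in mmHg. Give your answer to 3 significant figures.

11900 mmHg

Directly: P = ρgh.
ρ = 405 lb/ft³ = 6487 kg/m³; h = 2490 cm = 24.90 m; g = 9.810 m/s².
P = 1.585×10^6 Pa
1.585×10^6 Pa × (1 mmHg / 133.3 Pa) = 11886 mmHg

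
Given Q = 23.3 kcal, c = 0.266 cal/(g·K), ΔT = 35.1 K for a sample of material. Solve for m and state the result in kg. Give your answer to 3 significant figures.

2.50 kg

Solving Q = m·c·ΔT for m: m = Q/(c·ΔT).
Q = 23.3 kcal = 97487 J; c = 0.266 cal/(g·K) = 1113 J/(kg·K); ΔT = 35.1 K.
m = 2.496 kg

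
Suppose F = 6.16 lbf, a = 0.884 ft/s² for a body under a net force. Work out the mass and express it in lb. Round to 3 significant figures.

Rearranging: m = F/a.
F = 6.16 lbf = 27.40 N; a = 0.884 ft/s² = 0.2694 m/s².
m = 101.7 kg
101.7 kg × (1 lb / 0.4536 kg) = 224.2 lb

224 lb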